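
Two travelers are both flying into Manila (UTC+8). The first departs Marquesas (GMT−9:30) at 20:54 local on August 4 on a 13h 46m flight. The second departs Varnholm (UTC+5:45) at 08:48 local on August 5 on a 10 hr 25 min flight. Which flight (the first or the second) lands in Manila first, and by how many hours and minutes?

the second, by 6 hours 42 minutes

Flight 1 in UTC: 20:54 + 9:30 = 06:24 on Aug 5.
+13 hours and 46 minutes → arrive 20:10 UTC on Aug 5.
Flight 2 in UTC: 08:48 − 5:45 = 03:03 on Aug 5.
+10 hours and 25 minutes → arrive 13:28 UTC on Aug 5.
Flight 2 lands earlier by 6 hours 42 minutes.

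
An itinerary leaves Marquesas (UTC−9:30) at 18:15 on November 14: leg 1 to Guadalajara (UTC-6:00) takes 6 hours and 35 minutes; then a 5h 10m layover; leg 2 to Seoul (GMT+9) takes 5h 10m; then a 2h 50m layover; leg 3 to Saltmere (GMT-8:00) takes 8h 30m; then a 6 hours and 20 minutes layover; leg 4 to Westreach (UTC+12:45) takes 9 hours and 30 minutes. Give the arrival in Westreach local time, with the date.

Convert departure to UTC: 18:15 + 9:30 = 03:45 UTC on Nov 15.
Add 6 hours 35 minutes leg 1 → 10:20 UTC.
Add 5 hours 10 minutes layover in Guadalajara → 15:30 UTC.
Add 5 hours 10 minutes leg 2 → 20:40 UTC.
Add 2 hours and 50 minutes layover in Seoul → 23:30 UTC.
Add 8 hours and 30 minutes leg 3 → 08:00 UTC (Nov 16).
Add 6 hours 20 minutes layover in Saltmere → 14:20 UTC.
Add 9 hours 30 minutes leg 4 → 23:50 UTC.
Westreach is UTC+12:45, so local arrival = 23:50 + 12:45 = 12:35 on Nov 17.

12:35 on Nov 17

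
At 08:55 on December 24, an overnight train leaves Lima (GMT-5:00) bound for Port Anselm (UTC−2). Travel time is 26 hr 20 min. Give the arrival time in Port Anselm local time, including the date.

14:15 on December 25

Convert departure to UTC: 08:55 + 5:00 = 13:55 UTC on Dec 24.
Add 26 hours 20 minutes travel time → 16:15 UTC (Dec 25).
Port Anselm is UTC−2:00, so local arrival = 16:15 − 2:00 = 14:15 on Dec 25.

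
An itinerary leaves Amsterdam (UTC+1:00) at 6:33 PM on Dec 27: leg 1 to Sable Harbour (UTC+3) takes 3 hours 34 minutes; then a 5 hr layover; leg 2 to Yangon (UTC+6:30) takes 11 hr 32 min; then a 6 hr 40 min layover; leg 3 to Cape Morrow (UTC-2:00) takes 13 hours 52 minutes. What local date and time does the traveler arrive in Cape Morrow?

Convert departure to UTC: 6:33 PM − 1:00 = 5:33 PM UTC on Dec 27.
Add 3 hours and 34 minutes leg 1 → 9:07 PM UTC.
Add 5 hours layover in Sable Harbour → 2:07 AM UTC (Dec 28).
Add 11 hours and 32 minutes leg 2 → 1:39 PM UTC.
Add 6 hours and 40 minutes layover in Yangon → 8:19 PM UTC.
Add 13 hours 52 minutes leg 3 → 10:11 AM UTC (Dec 29).
Cape Morrow is UTC−2:00, so local arrival = 10:11 AM − 2:00 = 8:11 AM on Dec 29.

8:11 AM on December 29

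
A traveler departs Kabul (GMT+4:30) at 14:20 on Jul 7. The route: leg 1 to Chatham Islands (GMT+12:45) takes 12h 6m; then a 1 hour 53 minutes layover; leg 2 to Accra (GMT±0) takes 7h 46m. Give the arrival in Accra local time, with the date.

Convert departure to UTC: 14:20 − 4:30 = 09:50 UTC on Jul 7.
Add 12 hours 6 minutes leg 1 → 21:56 UTC.
Add 1 hour and 53 minutes layover in Chatham Islands → 23:49 UTC.
Add 7 hours and 46 minutes leg 2 → 07:35 UTC (Jul 8).
Accra is UTC+0, so local arrival is the same: 07:35 on Jul 8.

07:35 on July 8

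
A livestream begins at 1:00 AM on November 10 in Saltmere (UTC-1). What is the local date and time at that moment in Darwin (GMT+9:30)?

11:30 AM on November 10

In UTC: 1:00 AM + 1:00 = 2:00 AM on Nov 10.
Darwin is UTC+9:30: 2:00 AM + 9:30 = 11:30 AM on Nov 10.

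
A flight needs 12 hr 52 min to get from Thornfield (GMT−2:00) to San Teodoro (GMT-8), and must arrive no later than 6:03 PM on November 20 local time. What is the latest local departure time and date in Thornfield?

11:11 AM on November 20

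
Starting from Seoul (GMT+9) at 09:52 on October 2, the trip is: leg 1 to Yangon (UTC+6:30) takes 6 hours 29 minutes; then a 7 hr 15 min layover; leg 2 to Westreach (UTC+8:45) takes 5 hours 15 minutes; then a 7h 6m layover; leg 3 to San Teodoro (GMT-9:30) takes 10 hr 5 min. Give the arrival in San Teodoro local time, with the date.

Convert departure to UTC: 09:52 − 9:00 = 00:52 UTC on Oct 2.
Add 6 hours and 29 minutes leg 1 → 07:21 UTC.
Add 7 hours and 15 minutes layover in Yangon → 14:36 UTC.
Add 5 hours and 15 minutes leg 2 → 19:51 UTC.
Add 7 hours 6 minutes layover in Westreach → 02:57 UTC (Oct 3).
Add 10 hours and 5 minutes leg 3 → 13:02 UTC.
San Teodoro is UTC−9:30, so local arrival = 13:02 − 9:30 = 03:32 on Oct 3.

03:32 on October 3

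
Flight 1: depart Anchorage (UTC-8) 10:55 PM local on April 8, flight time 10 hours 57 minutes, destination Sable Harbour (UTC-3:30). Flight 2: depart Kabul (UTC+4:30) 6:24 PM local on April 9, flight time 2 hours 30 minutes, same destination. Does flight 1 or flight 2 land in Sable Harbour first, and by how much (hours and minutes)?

Flight 1 in UTC: 10:55 PM + 8:00 = 6:55 AM on Apr 9.
+10 hours and 57 minutes → arrive 5:52 PM UTC on Apr 9.
Flight 2 in UTC: 6:24 PM − 4:30 = 1:54 PM on Apr 9.
+2 hours and 30 minutes → arrive 4:24 PM UTC on Apr 9.
Flight 2 lands earlier by 1 hour 28 minutes.

the second, by 1 hour 28 minutes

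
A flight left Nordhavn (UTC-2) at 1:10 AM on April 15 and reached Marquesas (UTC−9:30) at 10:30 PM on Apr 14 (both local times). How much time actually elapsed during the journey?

4 hours 50 minutes

Departure in UTC: 1:10 AM + 2:00 = 3:10 AM on Apr 15.
Arrival in UTC: 10:30 PM + 9:30 = 8:00 AM on Apr 15.
Elapsed = 8:00 AM − 3:10 AM = 4 hours 50 minutes.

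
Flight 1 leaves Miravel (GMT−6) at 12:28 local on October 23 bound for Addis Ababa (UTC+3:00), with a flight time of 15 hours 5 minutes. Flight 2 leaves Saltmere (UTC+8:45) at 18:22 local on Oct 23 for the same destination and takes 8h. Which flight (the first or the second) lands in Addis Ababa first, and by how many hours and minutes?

the second, by 15 hours 56 minutes

Flight 1 in UTC: 12:28 + 6:00 = 18:28 on Oct 23.
+15 hours and 5 minutes → arrive 09:33 UTC on Oct 24.
Flight 2 in UTC: 18:22 − 8:45 = 09:37 on Oct 23.
+8 hours → arrive 17:37 UTC on Oct 23.
Flight 2 lands earlier by 15 hours 56 minutes.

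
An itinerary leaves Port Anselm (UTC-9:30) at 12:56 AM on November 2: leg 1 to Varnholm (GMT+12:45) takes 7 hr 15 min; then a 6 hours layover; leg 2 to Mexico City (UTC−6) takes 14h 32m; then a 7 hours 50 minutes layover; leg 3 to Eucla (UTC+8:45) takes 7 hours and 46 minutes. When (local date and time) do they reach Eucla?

Convert departure to UTC: 12:56 AM + 9:30 = 10:26 AM UTC on Nov 2.
Add 7 hours and 15 minutes leg 1 → 5:41 PM UTC.
Add 6 hours layover in Varnholm → 11:41 PM UTC.
Add 14 hours 32 minutes leg 2 → 2:13 PM UTC (Nov 3).
Add 7 hours 50 minutes layover in Mexico City → 10:03 PM UTC.
Add 7 hours and 46 minutes leg 3 → 5:49 AM UTC (Nov 4).
Eucla is UTC+8:45, so local arrival = 5:49 AM + 8:45 = 2:34 PM on Nov 4.

2:34 PM on Nov 4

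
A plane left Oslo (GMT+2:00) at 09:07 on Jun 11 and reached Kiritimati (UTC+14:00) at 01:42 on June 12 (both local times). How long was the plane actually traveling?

4 hours 35 minutes

Kiritimati is 12:00 ahead of Oslo.
Clock-face elapsed time (ignoring zones) is 16 hours 35 minutes.
Actual elapsed = 16 hours 35 minutes − 12:00 = 4 hours 35 minutes.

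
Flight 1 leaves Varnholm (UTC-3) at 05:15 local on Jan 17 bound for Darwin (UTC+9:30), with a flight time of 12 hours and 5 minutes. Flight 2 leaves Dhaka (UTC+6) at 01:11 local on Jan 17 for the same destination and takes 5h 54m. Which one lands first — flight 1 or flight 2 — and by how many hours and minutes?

the second, by 19 hours 15 minutes

Flight 1 in UTC: 05:15 + 3:00 = 08:15 on Jan 17.
+12 hours 5 minutes → arrive 20:20 UTC on Jan 17.
Flight 2 in UTC: 01:11 − 6:00 = 19:11 on Jan 16.
+5 hours 54 minutes → arrive 01:05 UTC on Jan 17.
Flight 2 lands earlier by 19 hours 15 minutes.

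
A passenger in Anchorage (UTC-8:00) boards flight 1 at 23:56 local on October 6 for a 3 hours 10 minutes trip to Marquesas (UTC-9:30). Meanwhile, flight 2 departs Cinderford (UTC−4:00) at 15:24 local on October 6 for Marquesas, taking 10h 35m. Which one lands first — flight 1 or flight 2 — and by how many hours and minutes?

Flight 1 in UTC: 23:56 + 8:00 = 07:56 on Oct 7.
+3 hours and 10 minutes → arrive 11:06 UTC on Oct 7.
Flight 2 in UTC: 15:24 + 4:00 = 19:24 on Oct 6.
+10 hours and 35 minutes → arrive 05:59 UTC on Oct 7.
Flight 2 lands earlier by 5 hours 7 minutes.

the second, by 5 hours 7 minutes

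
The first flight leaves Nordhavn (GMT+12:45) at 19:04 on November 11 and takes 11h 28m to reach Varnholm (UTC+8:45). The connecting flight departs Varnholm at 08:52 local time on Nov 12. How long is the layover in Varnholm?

6 hours 20 minutes

Convert departure to UTC: 19:04 − 12:45 = 06:19 UTC on Nov 11.
Add 11 hours and 28 minutes flight time → 17:47 UTC.
Varnholm is UTC+8:45, so local arrival = 17:47 + 8:45 = 02:32 on Nov 12.
Layover = 08:52 − 02:32 = 6 hours 20 minutes.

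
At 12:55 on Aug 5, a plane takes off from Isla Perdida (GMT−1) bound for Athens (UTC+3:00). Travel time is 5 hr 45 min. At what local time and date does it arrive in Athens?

22:40 on August 5

Athens is 4:00 ahead of Isla Perdida.
After 5 hours and 45 minutes it is 18:40 in Isla Perdida.
Shift by the zone difference: 18:40 + 4:00 = 22:40 on Aug 5 in Athens.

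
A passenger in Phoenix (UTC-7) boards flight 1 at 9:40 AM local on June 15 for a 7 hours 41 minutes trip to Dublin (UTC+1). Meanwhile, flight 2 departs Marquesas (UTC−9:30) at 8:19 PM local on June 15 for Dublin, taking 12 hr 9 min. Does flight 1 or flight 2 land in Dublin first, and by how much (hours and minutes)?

Flight 1 in UTC: 9:40 AM + 7:00 = 4:40 PM on Jun 15.
+7 hours and 41 minutes → arrive 12:21 AM UTC on Jun 16.
Flight 2 in UTC: 8:19 PM + 9:30 = 5:49 AM on Jun 16.
+12 hours 9 minutes → arrive 5:58 PM UTC on Jun 16.
Flight 1 lands earlier by 17 hours 37 minutes.

the first, by 17 hours 37 minutes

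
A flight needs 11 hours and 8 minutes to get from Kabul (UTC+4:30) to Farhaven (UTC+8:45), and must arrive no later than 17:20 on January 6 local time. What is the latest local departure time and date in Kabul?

01:57 on Jan 6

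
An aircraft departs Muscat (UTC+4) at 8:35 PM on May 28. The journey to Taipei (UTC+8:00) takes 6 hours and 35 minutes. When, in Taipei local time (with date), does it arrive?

7:10 AM on May 29

Taipei is 4:00 ahead of Muscat.
After 6 hours and 35 minutes it is 3:10 AM (May 29) in Muscat.
Shift by the zone difference: 3:10 AM + 4:00 = 7:10 AM on May 29 in Taipei.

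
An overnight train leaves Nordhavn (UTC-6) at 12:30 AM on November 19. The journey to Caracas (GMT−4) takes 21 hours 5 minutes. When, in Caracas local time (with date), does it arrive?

11:35 PM on November 19

Convert departure to UTC: 12:30 AM + 6:00 = 6:30 AM UTC on Nov 19.
Add 21 hours and 5 minutes travel time → 3:35 AM UTC (Nov 20).
Caracas is UTC−4:00, so local arrival = 3:35 AM − 4:00 = 11:35 PM on Nov 19.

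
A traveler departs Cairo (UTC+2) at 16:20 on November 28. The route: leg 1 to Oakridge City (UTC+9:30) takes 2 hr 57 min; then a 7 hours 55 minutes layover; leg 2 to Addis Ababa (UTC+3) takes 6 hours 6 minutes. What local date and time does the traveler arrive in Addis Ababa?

Convert departure to UTC: 16:20 − 2:00 = 14:20 UTC on Nov 28.
Add 2 hours and 57 minutes leg 1 → 17:17 UTC.
Add 7 hours and 55 minutes layover in Oakridge City → 01:12 UTC (Nov 29).
Add 6 hours and 6 minutes leg 2 → 07:18 UTC.
Addis Ababa is UTC+3:00, so local arrival = 07:18 + 3:00 = 10:18 on Nov 29.

10:18 on November 29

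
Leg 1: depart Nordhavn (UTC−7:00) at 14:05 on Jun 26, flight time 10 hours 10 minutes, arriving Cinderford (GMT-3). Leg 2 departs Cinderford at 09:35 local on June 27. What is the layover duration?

5 hours 20 minutes

Convert departure to UTC: 14:05 + 7:00 = 21:05 UTC on Jun 26.
Add 10 hours 10 minutes flight time → 07:15 UTC (Jun 27).
Cinderford is UTC−3:00, so local arrival = 07:15 − 3:00 = 04:15 on Jun 27.
Layover = 09:35 − 04:15 = 5 hours 20 minutes.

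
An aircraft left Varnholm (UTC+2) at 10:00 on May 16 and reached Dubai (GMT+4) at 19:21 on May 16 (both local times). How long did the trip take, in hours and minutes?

Departure in UTC: 10:00 − 2:00 = 08:00 on May 16.
Arrival in UTC: 19:21 − 4:00 = 15:21 on May 16.
Elapsed = 15:21 − 08:00 = 7 hours 21 minutes.

7 hours 21 minutes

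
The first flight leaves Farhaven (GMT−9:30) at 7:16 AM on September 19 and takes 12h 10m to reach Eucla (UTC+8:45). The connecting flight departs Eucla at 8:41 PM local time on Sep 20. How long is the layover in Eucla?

Convert departure to UTC: 7:16 AM + 9:30 = 4:46 PM UTC on Sep 19.
Add 12 hours 10 minutes flight time → 4:56 AM UTC (Sep 20).
Eucla is UTC+8:45, so local arrival = 4:56 AM + 8:45 = 1:41 PM on Sep 20.
Layover = 8:41 PM − 1:41 PM = 7 hours.

7 hours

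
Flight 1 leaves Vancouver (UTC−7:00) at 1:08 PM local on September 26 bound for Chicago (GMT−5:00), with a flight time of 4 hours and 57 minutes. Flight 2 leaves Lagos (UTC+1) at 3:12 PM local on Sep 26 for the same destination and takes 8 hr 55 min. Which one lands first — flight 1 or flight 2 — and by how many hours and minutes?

the second, by 1 hour 58 minutes

Flight 1 in UTC: 1:08 PM + 7:00 = 8:08 PM on Sep 26.
+4 hours 57 minutes → arrive 1:05 AM UTC on Sep 27.
Flight 2 in UTC: 3:12 PM − 1:00 = 2:12 PM on Sep 26.
+8 hours 55 minutes → arrive 11:07 PM UTC on Sep 26.
Flight 2 lands earlier by 1 hour 58 minutes.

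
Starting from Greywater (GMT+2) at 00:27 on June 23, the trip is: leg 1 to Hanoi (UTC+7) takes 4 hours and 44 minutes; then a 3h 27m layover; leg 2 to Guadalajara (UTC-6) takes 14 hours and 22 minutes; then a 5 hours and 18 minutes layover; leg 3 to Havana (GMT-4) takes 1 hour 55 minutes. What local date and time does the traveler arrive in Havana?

00:13 on Jun 24

Convert departure to UTC: 00:27 − 2:00 = 22:27 UTC on Jun 22.
Add 4 hours 44 minutes leg 1 → 03:11 UTC (Jun 23).
Add 3 hours 27 minutes layover in Hanoi → 06:38 UTC.
Add 14 hours and 22 minutes leg 2 → 21:00 UTC.
Add 5 hours and 18 minutes layover in Guadalajara → 02:18 UTC (Jun 24).
Add 1 hour and 55 minutes leg 3 → 04:13 UTC.
Havana is UTC−4:00, so local arrival = 04:13 − 4:00 = 00:13 on Jun 24.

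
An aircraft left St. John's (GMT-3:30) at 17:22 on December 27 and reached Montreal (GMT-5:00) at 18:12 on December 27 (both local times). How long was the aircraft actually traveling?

2 hours 20 minutes

Departure in UTC: 17:22 + 3:30 = 20:52 on Dec 27.
Arrival in UTC: 18:12 + 5:00 = 23:12 on Dec 27.
Elapsed = 23:12 − 20:52 = 2 hours 20 minutes.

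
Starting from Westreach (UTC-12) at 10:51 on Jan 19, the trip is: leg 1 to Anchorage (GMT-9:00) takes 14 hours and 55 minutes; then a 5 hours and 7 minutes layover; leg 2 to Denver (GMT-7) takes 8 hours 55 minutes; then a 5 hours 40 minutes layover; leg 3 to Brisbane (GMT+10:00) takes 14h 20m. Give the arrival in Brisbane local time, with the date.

09:48 on January 22

Convert departure to UTC: 10:51 + 12:00 = 22:51 UTC on Jan 19.
Add 14 hours 55 minutes leg 1 → 13:46 UTC (Jan 20).
Add 5 hours and 7 minutes layover in Anchorage → 18:53 UTC.
Add 8 hours 55 minutes leg 2 → 03:48 UTC (Jan 21).
Add 5 hours and 40 minutes layover in Denver → 09:28 UTC.
Add 14 hours and 20 minutes leg 3 → 23:48 UTC.
Brisbane is UTC+10:00, so local arrival = 23:48 + 10:00 = 09:48 on Jan 22.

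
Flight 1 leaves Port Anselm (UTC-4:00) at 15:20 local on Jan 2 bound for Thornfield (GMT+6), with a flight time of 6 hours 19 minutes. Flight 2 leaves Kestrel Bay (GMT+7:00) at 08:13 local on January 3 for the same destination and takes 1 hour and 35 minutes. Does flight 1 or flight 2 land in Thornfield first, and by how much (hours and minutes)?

Flight 1 in UTC: 15:20 + 4:00 = 19:20 on Jan 2.
+6 hours 19 minutes → arrive 01:39 UTC on Jan 3.
Flight 2 in UTC: 08:13 − 7:00 = 01:13 on Jan 3.
+1 hour 35 minutes → arrive 02:48 UTC on Jan 3.
Flight 1 lands earlier by 1 hour 9 minutes.

the first, by 1 hour 9 minutes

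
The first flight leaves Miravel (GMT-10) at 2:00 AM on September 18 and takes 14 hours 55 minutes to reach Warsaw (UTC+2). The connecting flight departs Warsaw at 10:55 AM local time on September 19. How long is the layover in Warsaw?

Convert departure to UTC: 2:00 AM + 10:00 = 12:00 PM UTC on Sep 18.
Add 14 hours 55 minutes flight time → 2:55 AM UTC (Sep 19).
Warsaw is UTC+2:00, so local arrival = 2:55 AM + 2:00 = 4:55 AM on Sep 19.
Layover = 10:55 AM − 4:55 AM = 6 hours.

6 hours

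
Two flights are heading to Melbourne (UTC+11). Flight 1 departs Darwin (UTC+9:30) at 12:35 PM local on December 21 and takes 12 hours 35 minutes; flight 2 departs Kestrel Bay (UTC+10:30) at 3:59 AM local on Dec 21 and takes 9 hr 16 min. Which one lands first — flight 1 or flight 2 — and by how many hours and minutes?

the second, by 12 hours 55 minutes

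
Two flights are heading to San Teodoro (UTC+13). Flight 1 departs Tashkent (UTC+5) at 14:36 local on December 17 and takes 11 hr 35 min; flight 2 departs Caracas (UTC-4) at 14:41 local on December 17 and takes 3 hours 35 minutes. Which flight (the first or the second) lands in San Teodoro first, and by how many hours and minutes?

Flight 1 in UTC: 14:36 − 5:00 = 09:36 on Dec 17.
+11 hours 35 minutes → arrive 21:11 UTC on Dec 17.
Flight 2 in UTC: 14:41 + 4:00 = 18:41 on Dec 17.
+3 hours 35 minutes → arrive 22:16 UTC on Dec 17.
Flight 1 lands earlier by 1 hour 5 minutes.

the first, by 1 hour 5 minutes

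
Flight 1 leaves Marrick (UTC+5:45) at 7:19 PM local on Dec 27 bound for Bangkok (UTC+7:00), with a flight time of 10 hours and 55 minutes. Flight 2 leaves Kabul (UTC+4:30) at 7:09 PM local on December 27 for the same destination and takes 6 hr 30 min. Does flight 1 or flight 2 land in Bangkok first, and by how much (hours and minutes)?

Flight 1 in UTC: 7:19 PM − 5:45 = 1:34 PM on Dec 27.
+10 hours 55 minutes → arrive 12:29 AM UTC on Dec 28.
Flight 2 in UTC: 7:09 PM − 4:30 = 2:39 PM on Dec 27.
+6 hours and 30 minutes → arrive 9:09 PM UTC on Dec 27.
Flight 2 lands earlier by 3 hours 20 minutes.

the second, by 3 hours 20 minutes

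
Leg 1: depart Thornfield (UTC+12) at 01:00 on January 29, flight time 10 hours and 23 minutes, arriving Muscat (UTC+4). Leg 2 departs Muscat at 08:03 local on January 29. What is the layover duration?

4 hours 40 minutes

Convert departure to UTC: 01:00 − 12:00 = 13:00 UTC on Jan 28.
Add 10 hours and 23 minutes flight time → 23:23 UTC.
Muscat is UTC+4:00, so local arrival = 23:23 + 4:00 = 03:23 on Jan 29.
Layover = 08:03 − 03:23 = 4 hours 40 minutes.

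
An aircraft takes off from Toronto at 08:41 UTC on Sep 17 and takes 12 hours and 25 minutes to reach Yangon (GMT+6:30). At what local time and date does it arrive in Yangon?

Departure is given in UTC: 08:41 on Sep 17.
Add 12 hours 25 minutes → 21:06 UTC.
Yangon is UTC+6:30: 21:06 + 6:30 = 03:36 on Sep 18.

03:36 on September 18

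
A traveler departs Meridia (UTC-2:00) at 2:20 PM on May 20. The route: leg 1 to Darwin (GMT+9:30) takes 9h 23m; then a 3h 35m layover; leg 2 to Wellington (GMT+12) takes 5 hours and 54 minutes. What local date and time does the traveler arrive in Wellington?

11:12 PM on May 21

Convert departure to UTC: 2:20 PM + 2:00 = 4:20 PM UTC on May 20.
Add 9 hours 23 minutes leg 1 → 1:43 AM UTC (May 21).
Add 3 hours 35 minutes layover in Darwin → 5:18 AM UTC.
Add 5 hours and 54 minutes leg 2 → 11:12 AM UTC.
Wellington is UTC+12:00, so local arrival = 11:12 AM + 12:00 = 11:12 PM on May 21.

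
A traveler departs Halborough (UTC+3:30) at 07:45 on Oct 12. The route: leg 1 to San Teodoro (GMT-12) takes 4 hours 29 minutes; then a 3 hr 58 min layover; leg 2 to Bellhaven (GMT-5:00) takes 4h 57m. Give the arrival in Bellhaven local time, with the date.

Convert departure to UTC: 07:45 − 3:30 = 04:15 UTC on Oct 12.
Add 4 hours and 29 minutes leg 1 → 08:44 UTC.
Add 3 hours and 58 minutes layover in San Teodoro → 12:42 UTC.
Add 4 hours 57 minutes leg 2 → 17:39 UTC.
Bellhaven is UTC−5:00, so local arrival = 17:39 − 5:00 = 12:39 on Oct 12.

12:39 on Oct 12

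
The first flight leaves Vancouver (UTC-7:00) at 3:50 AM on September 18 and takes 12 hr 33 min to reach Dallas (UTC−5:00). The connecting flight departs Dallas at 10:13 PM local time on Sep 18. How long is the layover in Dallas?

3 hours 50 minutes

Convert departure to UTC: 3:50 AM + 7:00 = 10:50 AM UTC on Sep 18.
Add 12 hours and 33 minutes flight time → 11:23 PM UTC.
Dallas is UTC−5:00, so local arrival = 11:23 PM − 5:00 = 6:23 PM on Sep 18.
Layover = 10:13 PM − 6:23 PM = 3 hours 50 minutes.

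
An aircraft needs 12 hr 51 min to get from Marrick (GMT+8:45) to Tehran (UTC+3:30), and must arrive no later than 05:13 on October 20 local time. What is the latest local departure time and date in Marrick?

21:37 on October 19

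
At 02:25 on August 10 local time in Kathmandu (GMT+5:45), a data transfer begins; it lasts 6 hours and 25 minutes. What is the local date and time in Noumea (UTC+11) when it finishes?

Convert start to UTC: 02:25 − 5:45 = 20:40 UTC on Aug 9.
Add 6 hours 25 minutes duration → 03:05 UTC (Aug 10).
Noumea is UTC+11:00, so local end time = 03:05 + 11:00 = 14:05 on Aug 10.

14:05 on August 10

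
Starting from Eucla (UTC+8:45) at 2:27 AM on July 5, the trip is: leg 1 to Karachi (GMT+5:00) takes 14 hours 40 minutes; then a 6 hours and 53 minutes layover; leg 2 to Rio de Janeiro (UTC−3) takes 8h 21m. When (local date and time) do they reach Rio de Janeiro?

Convert departure to UTC: 2:27 AM − 8:45 = 5:42 PM UTC on Jul 4.
Add 14 hours and 40 minutes leg 1 → 8:22 AM UTC (Jul 5).
Add 6 hours 53 minutes layover in Karachi → 3:15 PM UTC.
Add 8 hours 21 minutes leg 2 → 11:36 PM UTC.
Rio de Janeiro is UTC−3:00, so local arrival = 11:36 PM − 3:00 = 8:36 PM on Jul 5.

8:36 PM on July 5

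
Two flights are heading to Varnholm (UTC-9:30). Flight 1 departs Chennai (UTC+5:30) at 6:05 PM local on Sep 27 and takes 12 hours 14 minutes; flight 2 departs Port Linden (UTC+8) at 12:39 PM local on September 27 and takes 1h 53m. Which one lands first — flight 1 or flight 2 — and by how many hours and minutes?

the second, by 18 hours 17 minutes

Flight 1 in UTC: 6:05 PM − 5:30 = 12:35 PM on Sep 27.
+12 hours and 14 minutes → arrive 12:49 AM UTC on Sep 28.
Flight 2 in UTC: 12:39 PM − 8:00 = 4:39 AM on Sep 27.
+1 hour 53 minutes → arrive 6:32 AM UTC on Sep 27.
Flight 2 lands earlier by 18 hours 17 minutes.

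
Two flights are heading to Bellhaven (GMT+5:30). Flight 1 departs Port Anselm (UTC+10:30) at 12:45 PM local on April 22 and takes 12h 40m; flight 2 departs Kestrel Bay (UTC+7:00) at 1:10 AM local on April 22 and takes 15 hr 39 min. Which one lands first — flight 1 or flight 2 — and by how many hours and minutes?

the second, by 5 hours 6 minutes

Flight 1 in UTC: 12:45 PM − 10:30 = 2:15 AM on Apr 22.
+12 hours and 40 minutes → arrive 2:55 PM UTC on Apr 22.
Flight 2 in UTC: 1:10 AM − 7:00 = 6:10 PM on Apr 21.
+15 hours and 39 minutes → arrive 9:49 AM UTC on Apr 22.
Flight 2 lands earlier by 5 hours 6 minutes.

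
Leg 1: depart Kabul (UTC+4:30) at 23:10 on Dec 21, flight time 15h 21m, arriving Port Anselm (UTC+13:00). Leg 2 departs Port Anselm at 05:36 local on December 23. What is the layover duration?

Convert departure to UTC: 23:10 − 4:30 = 18:40 UTC on Dec 21.
Add 15 hours 21 minutes flight time → 10:01 UTC (Dec 22).
Port Anselm is UTC+13:00, so local arrival = 10:01 + 13:00 = 23:01 on Dec 22.
Layover = 05:36 − 23:01 (+1 day) = 6 hours 35 minutes.

6 hours 35 minutes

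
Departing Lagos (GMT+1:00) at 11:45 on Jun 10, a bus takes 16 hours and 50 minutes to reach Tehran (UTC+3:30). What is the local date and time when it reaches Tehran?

07:05 on June 11

Convert departure to UTC: 11:45 − 1:00 = 10:45 UTC on Jun 10.
Add 16 hours and 50 minutes travel time → 03:35 UTC (Jun 11).
Tehran is UTC+3:30, so local arrival = 03:35 + 3:30 = 07:05 on Jun 11.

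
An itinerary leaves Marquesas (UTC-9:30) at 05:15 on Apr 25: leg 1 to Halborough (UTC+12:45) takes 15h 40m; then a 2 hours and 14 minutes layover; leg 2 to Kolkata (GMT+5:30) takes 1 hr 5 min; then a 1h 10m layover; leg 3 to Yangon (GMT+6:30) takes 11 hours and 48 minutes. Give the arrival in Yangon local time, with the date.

Convert departure to UTC: 05:15 + 9:30 = 14:45 UTC on Apr 25.
Add 15 hours and 40 minutes leg 1 → 06:25 UTC (Apr 26).
Add 2 hours 14 minutes layover in Halborough → 08:39 UTC.
Add 1 hour 5 minutes leg 2 → 09:44 UTC.
Add 1 hour and 10 minutes layover in Kolkata → 10:54 UTC.
Add 11 hours 48 minutes leg 3 → 22:42 UTC.
Yangon is UTC+6:30, so local arrival = 22:42 + 6:30 = 05:12 on Apr 27.

05:12 on April 27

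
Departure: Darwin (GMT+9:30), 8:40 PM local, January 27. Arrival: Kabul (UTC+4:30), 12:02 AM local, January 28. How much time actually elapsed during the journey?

Kabul is 5:00 behind Darwin.
Clock-face elapsed time (ignoring zones) is 3 hours 22 minutes.
Actual elapsed = 3 hours 22 minutes + 5:00 = 8 hours 22 minutes.

8 hours 22 minutes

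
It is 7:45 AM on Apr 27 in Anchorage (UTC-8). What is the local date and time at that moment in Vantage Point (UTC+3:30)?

7:15 PM on April 27

Vantage Point is 11:30 ahead of Anchorage.
Shift by the zone difference: 7:45 AM + 11:30 = 7:15 PM on Apr 27 in Vantage Point.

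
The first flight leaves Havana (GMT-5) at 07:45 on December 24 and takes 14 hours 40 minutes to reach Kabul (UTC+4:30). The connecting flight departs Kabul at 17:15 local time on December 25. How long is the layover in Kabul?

Convert departure to UTC: 07:45 + 5:00 = 12:45 UTC on Dec 24.
Add 14 hours 40 minutes flight time → 03:25 UTC (Dec 25).
Kabul is UTC+4:30, so local arrival = 03:25 + 4:30 = 07:55 on Dec 25.
Layover = 17:15 − 07:55 = 9 hours 20 minutes.

9 hours 20 minutes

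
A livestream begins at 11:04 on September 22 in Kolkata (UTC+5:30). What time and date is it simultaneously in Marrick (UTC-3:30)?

Marrick is 9:00 behind Kolkata.
Shift by the zone difference: 11:04 − 9:00 = 02:04 on Sep 22 in Marrick.

02:04 on September 22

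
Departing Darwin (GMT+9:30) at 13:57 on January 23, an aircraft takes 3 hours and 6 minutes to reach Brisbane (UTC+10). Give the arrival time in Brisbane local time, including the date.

Convert departure to UTC: 13:57 − 9:30 = 04:27 UTC on Jan 23.
Add 3 hours 6 minutes travel time → 07:33 UTC.
Brisbane is UTC+10:00, so local arrival = 07:33 + 10:00 = 17:33 on Jan 23.

17:33 on January 23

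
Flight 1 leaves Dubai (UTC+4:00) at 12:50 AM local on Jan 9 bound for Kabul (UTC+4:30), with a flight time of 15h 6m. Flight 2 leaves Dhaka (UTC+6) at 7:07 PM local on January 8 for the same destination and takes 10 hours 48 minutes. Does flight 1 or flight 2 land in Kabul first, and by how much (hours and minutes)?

the second, by 12 hours 1 minute

Flight 1 in UTC: 12:50 AM − 4:00 = 8:50 PM on Jan 8.
+15 hours 6 minutes → arrive 11:56 AM UTC on Jan 9.
Flight 2 in UTC: 7:07 PM − 6:00 = 1:07 PM on Jan 8.
+10 hours and 48 minutes → arrive 11:55 PM UTC on Jan 8.
Flight 2 lands earlier by 12 hours 1 minute.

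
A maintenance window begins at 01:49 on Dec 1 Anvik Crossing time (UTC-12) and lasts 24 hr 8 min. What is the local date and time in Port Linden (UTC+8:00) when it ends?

21:57 on December 2

Convert start to UTC: 01:49 + 12:00 = 13:49 UTC on Dec 1.
Add 24 hours and 8 minutes duration → 13:57 UTC (Dec 2).
Port Linden is UTC+8:00, so local end time = 13:57 + 8:00 = 21:57 on Dec 2.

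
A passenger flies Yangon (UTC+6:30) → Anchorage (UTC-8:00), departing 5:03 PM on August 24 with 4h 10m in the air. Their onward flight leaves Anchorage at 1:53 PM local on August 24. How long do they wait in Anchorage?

Convert departure to UTC: 5:03 PM − 6:30 = 10:33 AM UTC on Aug 24.
Add 4 hours 10 minutes flight time → 2:43 PM UTC.
Anchorage is UTC−8:00, so local arrival = 2:43 PM − 8:00 = 6:43 AM on Aug 24.
Layover = 1:53 PM − 6:43 AM = 7 hours 10 minutes.

7 hours 10 minutes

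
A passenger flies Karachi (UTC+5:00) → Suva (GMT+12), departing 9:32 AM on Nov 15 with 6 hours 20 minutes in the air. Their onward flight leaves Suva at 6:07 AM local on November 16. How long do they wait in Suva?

7 hours 15 minutes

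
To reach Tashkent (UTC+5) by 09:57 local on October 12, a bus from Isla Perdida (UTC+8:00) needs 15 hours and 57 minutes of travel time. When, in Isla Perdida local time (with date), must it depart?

21:00 on Oct 11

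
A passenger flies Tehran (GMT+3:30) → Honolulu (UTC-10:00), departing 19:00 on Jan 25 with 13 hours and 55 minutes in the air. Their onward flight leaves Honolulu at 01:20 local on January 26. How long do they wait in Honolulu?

5 hours 55 minutes

Convert departure to UTC: 19:00 − 3:30 = 15:30 UTC on Jan 25.
Add 13 hours 55 minutes flight time → 05:25 UTC (Jan 26).
Honolulu is UTC−10:00, so local arrival = 05:25 − 10:00 = 19:25 on Jan 25.
Layover = 01:20 − 19:25 (+1 day) = 5 hours 55 minutes.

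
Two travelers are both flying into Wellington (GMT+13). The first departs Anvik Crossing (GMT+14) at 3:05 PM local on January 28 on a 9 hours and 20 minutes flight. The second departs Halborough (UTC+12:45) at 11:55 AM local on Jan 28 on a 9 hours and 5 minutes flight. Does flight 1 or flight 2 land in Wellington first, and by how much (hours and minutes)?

Flight 1 in UTC: 3:05 PM − 14:00 = 1:05 AM on Jan 28.
+9 hours 20 minutes → arrive 10:25 AM UTC on Jan 28.
Flight 2 in UTC: 11:55 AM − 12:45 = 11:10 PM on Jan 27.
+9 hours and 5 minutes → arrive 8:15 AM UTC on Jan 28.
Flight 2 lands earlier by 2 hours 10 minutes.

the second, by 2 hours 10 minutes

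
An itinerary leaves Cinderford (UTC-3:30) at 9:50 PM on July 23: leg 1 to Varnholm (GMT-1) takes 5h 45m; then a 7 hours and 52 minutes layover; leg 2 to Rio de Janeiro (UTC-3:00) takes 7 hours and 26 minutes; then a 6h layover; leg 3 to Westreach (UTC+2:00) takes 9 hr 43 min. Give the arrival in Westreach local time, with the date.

Convert departure to UTC: 9:50 PM + 3:30 = 1:20 AM UTC on Jul 24.
Add 5 hours 45 minutes leg 1 → 7:05 AM UTC.
Add 7 hours and 52 minutes layover in Varnholm → 2:57 PM UTC.
Add 7 hours 26 minutes leg 2 → 10:23 PM UTC.
Add 6 hours layover in Rio de Janeiro → 4:23 AM UTC (Jul 25).
Add 9 hours 43 minutes leg 3 → 2:06 PM UTC.
Westreach is UTC+2:00, so local arrival = 2:06 PM + 2:00 = 4:06 PM on Jul 25.

4:06 PM on July 25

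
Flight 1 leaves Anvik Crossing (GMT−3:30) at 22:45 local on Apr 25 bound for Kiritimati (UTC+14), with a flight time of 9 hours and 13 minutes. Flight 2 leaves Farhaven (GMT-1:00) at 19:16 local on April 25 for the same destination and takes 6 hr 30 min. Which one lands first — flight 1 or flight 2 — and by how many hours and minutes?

Flight 1 in UTC: 22:45 + 3:30 = 02:15 on Apr 26.
+9 hours 13 minutes → arrive 11:28 UTC on Apr 26.
Flight 2 in UTC: 19:16 + 1:00 = 20:16 on Apr 25.
+6 hours and 30 minutes → arrive 02:46 UTC on Apr 26.
Flight 2 lands earlier by 8 hours 42 minutes.

the second, by 8 hours 42 minutes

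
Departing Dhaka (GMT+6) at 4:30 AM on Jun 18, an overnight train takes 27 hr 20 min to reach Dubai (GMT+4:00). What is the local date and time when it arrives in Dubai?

Dubai is 2:00 behind Dhaka.
After 27 hours and 20 minutes it is 7:50 AM (Jun 19) in Dhaka.
Shift by the zone difference: 7:50 AM − 2:00 = 5:50 AM on Jun 19 in Dubai.

5:50 AM on Jun 19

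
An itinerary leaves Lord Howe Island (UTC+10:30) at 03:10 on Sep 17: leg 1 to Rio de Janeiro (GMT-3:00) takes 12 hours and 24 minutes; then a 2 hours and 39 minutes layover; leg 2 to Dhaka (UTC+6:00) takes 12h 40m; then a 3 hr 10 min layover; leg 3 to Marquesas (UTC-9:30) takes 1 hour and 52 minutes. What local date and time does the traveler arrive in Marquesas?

15:55 on September 17

Convert departure to UTC: 03:10 − 10:30 = 16:40 UTC on Sep 16.
Add 12 hours 24 minutes leg 1 → 05:04 UTC (Sep 17).
Add 2 hours and 39 minutes layover in Rio de Janeiro → 07:43 UTC.
Add 12 hours 40 minutes leg 2 → 20:23 UTC.
Add 3 hours and 10 minutes layover in Dhaka → 23:33 UTC.
Add 1 hour and 52 minutes leg 3 → 01:25 UTC (Sep 18).
Marquesas is UTC−9:30, so local arrival = 01:25 − 9:30 = 15:55 on Sep 17.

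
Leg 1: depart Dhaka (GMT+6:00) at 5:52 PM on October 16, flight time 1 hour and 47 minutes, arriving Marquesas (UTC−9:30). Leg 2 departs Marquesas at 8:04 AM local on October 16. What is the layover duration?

3 hours 55 minutes

Convert departure to UTC: 5:52 PM − 6:00 = 11:52 AM UTC on Oct 16.
Add 1 hour and 47 minutes flight time → 1:39 PM UTC.
Marquesas is UTC−9:30, so local arrival = 1:39 PM − 9:30 = 4:09 AM on Oct 16.
Layover = 8:04 AM − 4:09 AM = 3 hours 55 minutes.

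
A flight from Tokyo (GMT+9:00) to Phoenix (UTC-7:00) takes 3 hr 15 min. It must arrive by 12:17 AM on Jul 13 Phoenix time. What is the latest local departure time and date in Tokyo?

Target arrival in UTC: 12:17 AM + 7:00 = 7:17 AM on Jul 13.
Subtract 3 hours 15 minutes → departure 4:02 AM UTC on Jul 13.
Tokyo is UTC+9:00: 4:02 AM + 9:00 = 1:02 PM on Jul 13.

1:02 PM on July 13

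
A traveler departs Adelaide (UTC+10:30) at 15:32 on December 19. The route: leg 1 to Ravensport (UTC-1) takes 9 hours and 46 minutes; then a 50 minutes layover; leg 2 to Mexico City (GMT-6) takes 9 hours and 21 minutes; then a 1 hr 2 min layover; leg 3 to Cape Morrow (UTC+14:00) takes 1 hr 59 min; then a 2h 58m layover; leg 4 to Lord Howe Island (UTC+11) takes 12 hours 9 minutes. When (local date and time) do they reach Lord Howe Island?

06:07 on December 21

Convert departure to UTC: 15:32 − 10:30 = 05:02 UTC on Dec 19.
Add 9 hours 46 minutes leg 1 → 14:48 UTC.
Add 50 minutes layover in Ravensport → 15:38 UTC.
Add 9 hours and 21 minutes leg 2 → 00:59 UTC (Dec 20).
Add 1 hour and 2 minutes layover in Mexico City → 02:01 UTC.
Add 1 hour and 59 minutes leg 3 → 04:00 UTC.
Add 2 hours 58 minutes layover in Cape Morrow → 06:58 UTC.
Add 12 hours 9 minutes leg 4 → 19:07 UTC.
Lord Howe Island is UTC+11:00, so local arrival = 19:07 + 11:00 = 06:07 on Dec 21.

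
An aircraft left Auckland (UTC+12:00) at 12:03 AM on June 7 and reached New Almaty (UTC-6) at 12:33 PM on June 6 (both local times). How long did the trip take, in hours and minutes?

New Almaty is 18:00 behind Auckland.
Clock-face elapsed time (ignoring zones) is −11 hours 30 minutes.
Actual elapsed = −11 hours 30 minutes + 18:00 = 6 hours 30 minutes.

6 hours 30 minutes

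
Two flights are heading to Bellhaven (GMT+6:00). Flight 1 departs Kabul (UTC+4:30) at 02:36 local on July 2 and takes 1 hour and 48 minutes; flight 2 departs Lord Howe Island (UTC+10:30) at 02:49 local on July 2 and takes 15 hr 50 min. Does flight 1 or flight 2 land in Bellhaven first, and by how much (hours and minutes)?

the first, by 8 hours 15 minutes

Flight 1 in UTC: 02:36 − 4:30 = 22:06 on Jul 1.
+1 hour and 48 minutes → arrive 23:54 UTC on Jul 1.
Flight 2 in UTC: 02:49 − 10:30 = 16:19 on Jul 1.
+15 hours and 50 minutes → arrive 08:09 UTC on Jul 2.
Flight 1 lands earlier by 8 hours 15 minutes.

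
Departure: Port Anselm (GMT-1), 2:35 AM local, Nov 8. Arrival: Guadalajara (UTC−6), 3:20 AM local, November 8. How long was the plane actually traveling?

5 hours 45 minutes

Departure in UTC: 2:35 AM + 1:00 = 3:35 AM on Nov 8.
Arrival in UTC: 3:20 AM + 6:00 = 9:20 AM on Nov 8.
Elapsed = 9:20 AM − 3:35 AM = 5 hours 45 minutes.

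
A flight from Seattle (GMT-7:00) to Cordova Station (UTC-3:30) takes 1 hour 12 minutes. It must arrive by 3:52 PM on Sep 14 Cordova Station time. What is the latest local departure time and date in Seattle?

Target arrival in UTC: 3:52 PM + 3:30 = 7:22 PM on Sep 14.
Subtract 1 hour and 12 minutes → departure 6:10 PM UTC on Sep 14.
Seattle is UTC−7:00: 6:10 PM − 7:00 = 11:10 AM on Sep 14.

11:10 AM on September 14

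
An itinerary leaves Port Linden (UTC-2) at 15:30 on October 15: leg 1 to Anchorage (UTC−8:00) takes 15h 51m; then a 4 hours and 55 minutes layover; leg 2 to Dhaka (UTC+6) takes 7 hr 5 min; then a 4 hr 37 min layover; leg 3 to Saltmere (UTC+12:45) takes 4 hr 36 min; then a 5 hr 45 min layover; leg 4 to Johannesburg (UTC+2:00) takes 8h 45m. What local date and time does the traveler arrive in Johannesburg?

Convert departure to UTC: 15:30 + 2:00 = 17:30 UTC on Oct 15.
Add 15 hours and 51 minutes leg 1 → 09:21 UTC (Oct 16).
Add 4 hours and 55 minutes layover in Anchorage → 14:16 UTC.
Add 7 hours 5 minutes leg 2 → 21:21 UTC.
Add 4 hours and 37 minutes layover in Dhaka → 01:58 UTC (Oct 17).
Add 4 hours and 36 minutes leg 3 → 06:34 UTC.
Add 5 hours and 45 minutes layover in Saltmere → 12:19 UTC.
Add 8 hours and 45 minutes leg 4 → 21:04 UTC.
Johannesburg is UTC+2:00, so local arrival = 21:04 + 2:00 = 23:04 on Oct 17.

23:04 on Oct 17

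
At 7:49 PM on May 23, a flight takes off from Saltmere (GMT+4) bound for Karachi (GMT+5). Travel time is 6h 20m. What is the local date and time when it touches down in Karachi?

Karachi is 1:00 ahead of Saltmere.
After 6 hours and 20 minutes it is 2:09 AM (May 24) in Saltmere.
Shift by the zone difference: 2:09 AM + 1:00 = 3:09 AM on May 24 in Karachi.

3:09 AM on May 24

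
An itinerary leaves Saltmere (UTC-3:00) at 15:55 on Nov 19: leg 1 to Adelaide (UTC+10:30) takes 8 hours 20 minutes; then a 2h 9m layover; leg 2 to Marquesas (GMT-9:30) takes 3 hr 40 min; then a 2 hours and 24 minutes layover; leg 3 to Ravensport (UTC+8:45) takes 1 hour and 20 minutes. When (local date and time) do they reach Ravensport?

Convert departure to UTC: 15:55 + 3:00 = 18:55 UTC on Nov 19.
Add 8 hours 20 minutes leg 1 → 03:15 UTC (Nov 20).
Add 2 hours 9 minutes layover in Adelaide → 05:24 UTC.
Add 3 hours 40 minutes leg 2 → 09:04 UTC.
Add 2 hours and 24 minutes layover in Marquesas → 11:28 UTC.
Add 1 hour and 20 minutes leg 3 → 12:48 UTC.
Ravensport is UTC+8:45, so local arrival = 12:48 + 8:45 = 21:33 on Nov 20.

21:33 on November 20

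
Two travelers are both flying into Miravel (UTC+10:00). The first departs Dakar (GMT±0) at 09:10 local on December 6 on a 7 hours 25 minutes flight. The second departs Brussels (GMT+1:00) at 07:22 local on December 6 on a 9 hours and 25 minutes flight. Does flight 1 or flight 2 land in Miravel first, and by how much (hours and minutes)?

the second, by 48 minutes

Flight 1 departs at 09:10 UTC (Dec 6).
+7 hours and 25 minutes → arrive 16:35 UTC on Dec 6.
Flight 2 in UTC: 07:22 − 1:00 = 06:22 on Dec 6.
+9 hours and 25 minutes → arrive 15:47 UTC on Dec 6.
Flight 2 lands earlier by 48 minutes.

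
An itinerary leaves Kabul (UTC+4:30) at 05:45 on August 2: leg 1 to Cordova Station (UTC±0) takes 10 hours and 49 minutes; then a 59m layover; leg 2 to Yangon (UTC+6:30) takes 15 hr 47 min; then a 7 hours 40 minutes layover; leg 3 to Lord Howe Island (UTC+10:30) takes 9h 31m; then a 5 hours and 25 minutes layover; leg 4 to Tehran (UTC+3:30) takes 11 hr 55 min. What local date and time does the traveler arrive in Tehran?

Convert departure to UTC: 05:45 − 4:30 = 01:15 UTC on Aug 2.
Add 10 hours and 49 minutes leg 1 → 12:04 UTC.
Add 59 minutes layover in Cordova Station → 13:03 UTC.
Add 15 hours 47 minutes leg 2 → 04:50 UTC (Aug 3).
Add 7 hours and 40 minutes layover in Yangon → 12:30 UTC.
Add 9 hours 31 minutes leg 3 → 22:01 UTC.
Add 5 hours 25 minutes layover in Lord Howe Island → 03:26 UTC (Aug 4).
Add 11 hours 55 minutes leg 4 → 15:21 UTC.
Tehran is UTC+3:30, so local arrival = 15:21 + 3:30 = 18:51 on Aug 4.

18:51 on August 4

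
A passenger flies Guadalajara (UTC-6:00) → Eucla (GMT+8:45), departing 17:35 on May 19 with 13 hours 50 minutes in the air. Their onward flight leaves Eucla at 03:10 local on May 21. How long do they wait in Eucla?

Convert departure to UTC: 17:35 + 6:00 = 23:35 UTC on May 19.
Add 13 hours 50 minutes flight time → 13:25 UTC (May 20).
Eucla is UTC+8:45, so local arrival = 13:25 + 8:45 = 22:10 on May 20.
Layover = 03:10 − 22:10 (+1 day) = 5 hours.

5 hours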